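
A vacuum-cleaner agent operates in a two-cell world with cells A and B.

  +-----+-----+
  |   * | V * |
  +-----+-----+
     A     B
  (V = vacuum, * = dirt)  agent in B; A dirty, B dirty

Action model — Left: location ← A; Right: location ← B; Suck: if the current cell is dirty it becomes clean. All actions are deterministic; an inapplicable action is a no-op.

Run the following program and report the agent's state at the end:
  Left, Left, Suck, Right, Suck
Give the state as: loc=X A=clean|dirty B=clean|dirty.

loc=B A=clean B=clean

step 1/5 (Left): loc=A A=dirty B=dirty
step 2/5 (Left): loc=A A=dirty B=dirty
step 3/5 (Suck): loc=A A=clean B=dirty
step 4/5 (Right): loc=B A=clean B=dirty
step 5/5 (Suck): loc=B A=clean B=clean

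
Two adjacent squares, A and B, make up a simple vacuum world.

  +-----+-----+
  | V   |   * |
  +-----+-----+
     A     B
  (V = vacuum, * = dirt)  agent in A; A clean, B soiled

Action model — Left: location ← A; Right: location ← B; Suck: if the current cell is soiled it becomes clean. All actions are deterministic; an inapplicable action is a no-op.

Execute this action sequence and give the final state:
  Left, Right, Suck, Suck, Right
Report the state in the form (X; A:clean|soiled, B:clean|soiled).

Left (#1): (A; A:clean, B:soiled)
Right (#2): (B; A:clean, B:soiled)
Suck (#3): (B; A:clean, B:clean)
Suck (#4): (B; A:clean, B:clean)
Right (#5): (B; A:clean, B:clean)

(B; A:clean, B:clean)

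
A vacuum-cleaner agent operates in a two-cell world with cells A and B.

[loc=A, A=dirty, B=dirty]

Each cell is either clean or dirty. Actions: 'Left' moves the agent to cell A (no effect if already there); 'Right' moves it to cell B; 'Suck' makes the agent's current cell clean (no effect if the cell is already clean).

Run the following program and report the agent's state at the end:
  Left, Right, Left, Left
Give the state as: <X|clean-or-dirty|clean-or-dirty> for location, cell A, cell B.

[1] after Left: <A|dirty|dirty>
[2] after Right: <B|dirty|dirty>
[3] after Left: <A|dirty|dirty>
[4] after Left: <A|dirty|dirty>

<A|dirty|dirty>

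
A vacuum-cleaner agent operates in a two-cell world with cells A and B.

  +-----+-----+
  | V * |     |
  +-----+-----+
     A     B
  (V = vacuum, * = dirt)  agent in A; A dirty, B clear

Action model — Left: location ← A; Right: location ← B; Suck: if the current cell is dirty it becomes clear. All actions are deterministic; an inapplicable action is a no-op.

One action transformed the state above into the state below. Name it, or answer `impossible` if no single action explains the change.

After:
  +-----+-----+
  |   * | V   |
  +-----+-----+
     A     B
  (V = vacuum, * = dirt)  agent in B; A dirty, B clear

try  Left: in A — A dirty, B clear
try Right: in B — A dirty, B clear  ← match
try  Suck: in A — A clear, B clear

Right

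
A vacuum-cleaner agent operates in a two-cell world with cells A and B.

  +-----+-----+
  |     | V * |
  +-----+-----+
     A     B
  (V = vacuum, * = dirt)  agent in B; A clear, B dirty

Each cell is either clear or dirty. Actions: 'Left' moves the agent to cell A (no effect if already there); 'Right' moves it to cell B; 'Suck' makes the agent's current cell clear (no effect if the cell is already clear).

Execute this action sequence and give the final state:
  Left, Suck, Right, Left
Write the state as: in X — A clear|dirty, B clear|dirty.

[1] after Left: in A — A clear, B dirty
[2] after Suck: in A — A clear, B dirty
[3] after Right: in B — A clear, B dirty
[4] after Left: in A — A clear, B dirty

in A — A clear, B dirty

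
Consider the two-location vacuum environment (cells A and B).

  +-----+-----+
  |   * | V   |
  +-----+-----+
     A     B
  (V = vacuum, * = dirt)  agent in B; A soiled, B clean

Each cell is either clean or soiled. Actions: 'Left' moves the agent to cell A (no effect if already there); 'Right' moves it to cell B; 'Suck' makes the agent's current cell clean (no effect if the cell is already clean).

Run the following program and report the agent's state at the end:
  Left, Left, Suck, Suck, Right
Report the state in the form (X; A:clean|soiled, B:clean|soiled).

step 1/5 (Left): (A; A:soiled, B:clean)
step 2/5 (Left): (A; A:soiled, B:clean)
step 3/5 (Suck): (A; A:clean, B:clean)
step 4/5 (Suck): (A; A:clean, B:clean)
step 5/5 (Right): (B; A:clean, B:clean)

(B; A:clean, B:clean)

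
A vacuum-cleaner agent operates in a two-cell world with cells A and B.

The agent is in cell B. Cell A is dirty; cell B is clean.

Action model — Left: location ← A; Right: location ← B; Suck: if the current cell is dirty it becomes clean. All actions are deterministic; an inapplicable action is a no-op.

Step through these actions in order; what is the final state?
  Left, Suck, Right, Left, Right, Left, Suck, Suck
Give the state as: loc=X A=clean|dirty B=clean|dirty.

loc=A A=clean B=clean

1. Left → loc=A A=dirty B=clean
2. Suck → loc=A A=clean B=clean
3. Right → loc=B A=clean B=clean
4. Left → loc=A A=clean B=clean
5. Right → loc=B A=clean B=clean
6. Left → loc=A A=clean B=clean
7. Suck → loc=A A=clean B=clean
8. Suck → loc=A A=clean B=clean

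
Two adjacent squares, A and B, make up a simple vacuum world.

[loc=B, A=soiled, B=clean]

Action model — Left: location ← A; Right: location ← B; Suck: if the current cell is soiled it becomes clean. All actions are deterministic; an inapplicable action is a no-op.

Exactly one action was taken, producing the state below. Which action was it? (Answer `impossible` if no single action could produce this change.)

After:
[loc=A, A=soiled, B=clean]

try  Left: (A; A:soiled, B:clean)  ← match
try Right: (B; A:soiled, B:clean)
try  Suck: (B; A:soiled, B:clean)

Left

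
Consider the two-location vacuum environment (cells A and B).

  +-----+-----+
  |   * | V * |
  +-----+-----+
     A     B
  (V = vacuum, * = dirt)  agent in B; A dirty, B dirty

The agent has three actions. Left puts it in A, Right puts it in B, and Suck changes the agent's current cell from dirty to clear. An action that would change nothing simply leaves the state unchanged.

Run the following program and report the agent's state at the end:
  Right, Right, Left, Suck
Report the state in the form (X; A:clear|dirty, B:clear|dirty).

(A; A:clear, B:dirty)

1) do Right; now (B; A:dirty, B:dirty)
2) do Right; now (B; A:dirty, B:dirty)
3) do Left; now (A; A:dirty, B:dirty)
4) do Suck; now (A; A:clear, B:dirty)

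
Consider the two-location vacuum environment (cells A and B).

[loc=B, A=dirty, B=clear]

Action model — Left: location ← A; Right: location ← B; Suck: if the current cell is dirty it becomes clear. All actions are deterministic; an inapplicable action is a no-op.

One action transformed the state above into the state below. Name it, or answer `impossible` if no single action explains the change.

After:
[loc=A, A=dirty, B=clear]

try  Left: loc=A A=dirty B=clear  ← match
try Right: loc=B A=dirty B=clear
try  Suck: loc=B A=dirty B=clear

Left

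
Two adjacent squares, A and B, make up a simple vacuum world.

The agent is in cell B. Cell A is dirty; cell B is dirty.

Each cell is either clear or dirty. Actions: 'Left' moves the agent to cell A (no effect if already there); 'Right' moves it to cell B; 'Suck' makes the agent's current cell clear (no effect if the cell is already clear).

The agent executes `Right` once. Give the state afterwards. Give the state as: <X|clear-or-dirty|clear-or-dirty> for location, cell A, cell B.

start: <B|dirty|dirty>
1. Right → <B|dirty|dirty>

<B|dirty|dirty>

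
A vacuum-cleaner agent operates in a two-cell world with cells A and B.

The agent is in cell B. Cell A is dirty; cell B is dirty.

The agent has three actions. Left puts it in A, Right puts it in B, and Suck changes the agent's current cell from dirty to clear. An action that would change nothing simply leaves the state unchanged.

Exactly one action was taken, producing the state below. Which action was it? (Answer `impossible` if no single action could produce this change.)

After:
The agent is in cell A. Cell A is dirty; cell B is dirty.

Left

try  Left: loc=A A=dirty B=dirty  ← match
try Right: loc=B A=dirty B=dirty
try  Suck: loc=B A=dirty B=clear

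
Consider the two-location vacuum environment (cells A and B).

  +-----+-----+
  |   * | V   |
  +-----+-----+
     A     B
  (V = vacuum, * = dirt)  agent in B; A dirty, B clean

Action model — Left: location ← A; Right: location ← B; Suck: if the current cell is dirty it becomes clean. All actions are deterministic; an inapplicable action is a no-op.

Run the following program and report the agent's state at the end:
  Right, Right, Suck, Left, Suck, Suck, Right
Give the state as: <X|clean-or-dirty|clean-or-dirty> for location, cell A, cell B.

<B|clean|clean>

t=1 Right ⇒ <B|dirty|clean>
t=2 Right ⇒ <B|dirty|clean>
t=3 Suck ⇒ <B|dirty|clean>
t=4 Left ⇒ <A|dirty|clean>
t=5 Suck ⇒ <A|clean|clean>
t=6 Suck ⇒ <A|clean|clean>
t=7 Right ⇒ <B|clean|clean>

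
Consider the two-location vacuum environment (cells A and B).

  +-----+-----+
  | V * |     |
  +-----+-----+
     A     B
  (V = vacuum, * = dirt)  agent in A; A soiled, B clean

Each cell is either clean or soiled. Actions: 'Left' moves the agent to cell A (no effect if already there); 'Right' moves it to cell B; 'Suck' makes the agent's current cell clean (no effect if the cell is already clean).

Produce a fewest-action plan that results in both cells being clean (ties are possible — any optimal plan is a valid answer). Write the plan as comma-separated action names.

1) do Suck; now loc=A A=clean B=clean
min 1: A is soiled, one Suck

Suck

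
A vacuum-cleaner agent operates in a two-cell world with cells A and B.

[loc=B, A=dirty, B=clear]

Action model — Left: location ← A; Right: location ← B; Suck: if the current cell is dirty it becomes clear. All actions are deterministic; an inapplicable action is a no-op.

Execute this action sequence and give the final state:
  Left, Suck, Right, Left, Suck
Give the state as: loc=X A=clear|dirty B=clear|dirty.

loc=A A=clear B=clear

Left (#1): loc=A A=dirty B=clear
Suck (#2): loc=A A=clear B=clear
Right (#3): loc=B A=clear B=clear
Left (#4): loc=A A=clear B=clear
Suck (#5): loc=A A=clear B=clear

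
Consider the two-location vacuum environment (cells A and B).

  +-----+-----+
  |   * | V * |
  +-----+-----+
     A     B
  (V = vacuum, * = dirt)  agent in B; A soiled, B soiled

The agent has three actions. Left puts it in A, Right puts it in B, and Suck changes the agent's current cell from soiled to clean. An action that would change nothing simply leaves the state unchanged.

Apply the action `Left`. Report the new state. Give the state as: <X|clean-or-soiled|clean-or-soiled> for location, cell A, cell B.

start: <B|soiled|soiled>
Left (#1): <A|soiled|soiled>

<A|soiled|soiled>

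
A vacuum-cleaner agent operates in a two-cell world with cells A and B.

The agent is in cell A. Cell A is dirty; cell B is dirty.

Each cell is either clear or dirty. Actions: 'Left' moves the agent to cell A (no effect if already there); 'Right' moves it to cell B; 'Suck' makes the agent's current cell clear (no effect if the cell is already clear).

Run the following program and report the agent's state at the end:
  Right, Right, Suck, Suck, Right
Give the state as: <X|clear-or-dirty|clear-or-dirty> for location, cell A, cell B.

<B|dirty|clear>

[1] after Right: <B|dirty|dirty>
[2] after Right: <B|dirty|dirty>
[3] after Suck: <B|dirty|clear>
[4] after Suck: <B|dirty|clear>
[5] after Right: <B|dirty|clear>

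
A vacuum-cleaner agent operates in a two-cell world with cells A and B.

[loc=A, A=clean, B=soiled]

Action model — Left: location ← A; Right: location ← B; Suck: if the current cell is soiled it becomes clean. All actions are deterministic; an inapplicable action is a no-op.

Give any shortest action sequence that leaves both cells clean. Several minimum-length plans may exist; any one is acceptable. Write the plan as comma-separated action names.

1) do Right; now (B; A:clean, B:soiled)
2) do Suck; now (B; A:clean, B:clean)
min 2: go B then Suck

Right, Suck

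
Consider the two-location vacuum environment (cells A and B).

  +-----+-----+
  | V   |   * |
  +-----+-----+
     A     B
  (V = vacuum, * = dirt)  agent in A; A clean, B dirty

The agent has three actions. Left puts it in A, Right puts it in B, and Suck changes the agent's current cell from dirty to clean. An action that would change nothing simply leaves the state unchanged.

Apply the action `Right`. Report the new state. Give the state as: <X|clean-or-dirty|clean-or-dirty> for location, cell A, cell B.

<B|clean|dirty>

start: <A|clean|dirty>
[1] after Right: <B|clean|dirty>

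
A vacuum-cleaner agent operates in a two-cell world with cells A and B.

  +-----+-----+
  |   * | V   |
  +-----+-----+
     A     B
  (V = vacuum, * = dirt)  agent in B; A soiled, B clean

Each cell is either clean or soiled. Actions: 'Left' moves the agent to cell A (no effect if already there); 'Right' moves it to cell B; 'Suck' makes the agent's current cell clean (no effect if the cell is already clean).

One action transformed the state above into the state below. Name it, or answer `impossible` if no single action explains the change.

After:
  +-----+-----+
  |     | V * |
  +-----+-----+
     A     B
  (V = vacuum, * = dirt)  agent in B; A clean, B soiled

impossible

try  Left: in A — A soiled, B clean
try Right: in B — A soiled, B clean
try  Suck: in B — A soiled, B clean
no single action produces the after-state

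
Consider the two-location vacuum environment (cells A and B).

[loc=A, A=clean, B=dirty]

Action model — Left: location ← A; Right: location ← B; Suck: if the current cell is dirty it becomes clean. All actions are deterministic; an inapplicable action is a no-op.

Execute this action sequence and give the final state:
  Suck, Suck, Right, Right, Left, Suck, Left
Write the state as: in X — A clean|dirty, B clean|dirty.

1) do Suck; now in A — A clean, B dirty
2) do Suck; now in A — A clean, B dirty
3) do Right; now in B — A clean, B dirty
4) do Right; now in B — A clean, B dirty
5) do Left; now in A — A clean, B dirty
6) do Suck; now in A — A clean, B dirty
7) do Left; now in A — A clean, B dirty

in A — A clean, B dirty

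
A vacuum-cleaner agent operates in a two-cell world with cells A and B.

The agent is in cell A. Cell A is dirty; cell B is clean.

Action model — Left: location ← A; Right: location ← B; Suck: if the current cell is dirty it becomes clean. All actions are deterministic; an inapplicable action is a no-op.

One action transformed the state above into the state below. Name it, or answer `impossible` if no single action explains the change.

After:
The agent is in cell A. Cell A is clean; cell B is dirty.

impossible

try  Left: (A; A:dirty, B:clean)
try Right: (B; A:dirty, B:clean)
try  Suck: (A; A:clean, B:clean)
no single action produces the after-state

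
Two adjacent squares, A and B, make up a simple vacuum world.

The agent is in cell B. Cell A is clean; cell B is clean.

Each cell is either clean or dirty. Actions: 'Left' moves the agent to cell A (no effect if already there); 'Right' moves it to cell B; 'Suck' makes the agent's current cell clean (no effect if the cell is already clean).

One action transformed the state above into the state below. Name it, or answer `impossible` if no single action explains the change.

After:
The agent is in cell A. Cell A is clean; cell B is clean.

try  Left: <A|clean|clean>  ← match
try Right: <B|clean|clean>
try  Suck: <B|clean|clean>

Left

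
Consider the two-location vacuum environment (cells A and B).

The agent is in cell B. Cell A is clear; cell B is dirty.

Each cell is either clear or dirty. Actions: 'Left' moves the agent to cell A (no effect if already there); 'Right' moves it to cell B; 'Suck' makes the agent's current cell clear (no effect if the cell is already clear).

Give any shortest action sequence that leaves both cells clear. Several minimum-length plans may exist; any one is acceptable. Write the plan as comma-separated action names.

Suck (#1): in B — A clear, B clear
min 1: B is dirty, one Suck

Suck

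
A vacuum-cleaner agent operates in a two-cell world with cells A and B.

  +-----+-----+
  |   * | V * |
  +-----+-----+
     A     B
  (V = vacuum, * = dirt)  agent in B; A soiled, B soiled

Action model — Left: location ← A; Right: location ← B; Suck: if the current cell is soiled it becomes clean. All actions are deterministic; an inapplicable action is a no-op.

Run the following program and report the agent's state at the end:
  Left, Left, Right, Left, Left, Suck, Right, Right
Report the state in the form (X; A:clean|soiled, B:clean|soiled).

(B; A:clean, B:soiled)

1) do Left; now (A; A:soiled, B:soiled)
2) do Left; now (A; A:soiled, B:soiled)
3) do Right; now (B; A:soiled, B:soiled)
4) do Left; now (A; A:soiled, B:soiled)
5) do Left; now (A; A:soiled, B:soiled)
6) do Suck; now (A; A:clean, B:soiled)
7) do Right; now (B; A:clean, B:soiled)
8) do Right; now (B; A:clean, B:soiled)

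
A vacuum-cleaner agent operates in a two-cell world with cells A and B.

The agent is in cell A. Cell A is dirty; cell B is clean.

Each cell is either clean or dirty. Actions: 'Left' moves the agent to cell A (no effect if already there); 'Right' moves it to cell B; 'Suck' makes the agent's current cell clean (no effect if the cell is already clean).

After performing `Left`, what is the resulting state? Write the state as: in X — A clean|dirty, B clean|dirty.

in A — A dirty, B clean

start: in A — A dirty, B clean
Left (#1): in A — A dirty, B clean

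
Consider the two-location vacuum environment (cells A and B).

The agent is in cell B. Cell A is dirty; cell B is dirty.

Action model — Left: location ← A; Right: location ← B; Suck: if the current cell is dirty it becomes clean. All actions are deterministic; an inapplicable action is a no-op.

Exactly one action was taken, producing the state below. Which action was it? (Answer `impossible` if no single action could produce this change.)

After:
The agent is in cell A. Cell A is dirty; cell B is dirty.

try  Left: in A — A dirty, B dirty  ← match
try Right: in B — A dirty, B dirty
try  Suck: in B — A dirty, B clean

Left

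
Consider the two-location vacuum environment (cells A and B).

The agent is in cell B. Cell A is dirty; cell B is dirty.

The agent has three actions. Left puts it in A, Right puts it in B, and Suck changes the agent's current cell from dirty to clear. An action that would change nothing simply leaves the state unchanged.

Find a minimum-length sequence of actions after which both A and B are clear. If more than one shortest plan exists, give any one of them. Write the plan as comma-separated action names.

Suck, Left, Suck

1) do Suck; now (B; A:dirty, B:clear)
2) do Left; now (A; A:dirty, B:clear)
3) do Suck; now (A; A:clear, B:clear)
min 3: Suck B + move + Suck A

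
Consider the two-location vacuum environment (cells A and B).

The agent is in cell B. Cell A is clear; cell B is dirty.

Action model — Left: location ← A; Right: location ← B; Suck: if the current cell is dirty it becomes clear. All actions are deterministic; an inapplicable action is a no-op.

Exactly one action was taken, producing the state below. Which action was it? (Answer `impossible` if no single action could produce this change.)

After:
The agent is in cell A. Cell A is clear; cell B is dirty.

try  Left: <A|clear|dirty>  ← match
try Right: <B|clear|dirty>
try  Suck: <B|clear|clear>

Left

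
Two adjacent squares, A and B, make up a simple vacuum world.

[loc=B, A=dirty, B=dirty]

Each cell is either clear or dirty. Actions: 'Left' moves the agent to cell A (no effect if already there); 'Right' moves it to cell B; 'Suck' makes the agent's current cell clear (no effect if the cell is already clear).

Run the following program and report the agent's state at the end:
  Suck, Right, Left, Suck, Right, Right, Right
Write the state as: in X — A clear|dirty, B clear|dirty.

in B — A clear, B clear

1. Suck → in B — A dirty, B clear
2. Right → in B — A dirty, B clear
3. Left → in A — A dirty, B clear
4. Suck → in A — A clear, B clear
5. Right → in B — A clear, B clear
6. Right → in B — A clear, B clear
7. Right → in B — A clear, B clear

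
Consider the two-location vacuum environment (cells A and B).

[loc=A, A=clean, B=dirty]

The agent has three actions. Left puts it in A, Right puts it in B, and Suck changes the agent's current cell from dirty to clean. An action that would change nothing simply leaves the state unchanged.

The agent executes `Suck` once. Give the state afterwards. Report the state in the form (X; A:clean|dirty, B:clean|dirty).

start: (A; A:clean, B:dirty)
t=1 Suck ⇒ (A; A:clean, B:dirty)

(A; A:clean, B:dirty)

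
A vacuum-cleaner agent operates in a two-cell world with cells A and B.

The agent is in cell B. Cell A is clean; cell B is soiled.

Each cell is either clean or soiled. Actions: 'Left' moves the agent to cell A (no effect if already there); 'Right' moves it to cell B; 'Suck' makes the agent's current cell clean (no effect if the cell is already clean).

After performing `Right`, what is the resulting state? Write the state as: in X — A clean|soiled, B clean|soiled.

start: in B — A clean, B soiled
Right (#1): in B — A clean, B soiled

in B — A clean, B soiled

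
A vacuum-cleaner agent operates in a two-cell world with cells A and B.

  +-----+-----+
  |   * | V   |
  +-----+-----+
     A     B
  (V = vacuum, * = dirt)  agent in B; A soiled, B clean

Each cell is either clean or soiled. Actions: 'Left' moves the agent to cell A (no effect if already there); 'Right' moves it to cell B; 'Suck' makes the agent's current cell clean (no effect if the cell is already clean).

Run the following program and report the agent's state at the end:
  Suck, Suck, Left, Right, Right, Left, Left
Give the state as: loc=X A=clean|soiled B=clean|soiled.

1. Suck → loc=B A=soiled B=clean
2. Suck → loc=B A=soiled B=clean
3. Left → loc=A A=soiled B=clean
4. Right → loc=B A=soiled B=clean
5. Right → loc=B A=soiled B=clean
6. Left → loc=A A=soiled B=clean
7. Left → loc=A A=soiled B=clean

loc=A A=soiled B=clean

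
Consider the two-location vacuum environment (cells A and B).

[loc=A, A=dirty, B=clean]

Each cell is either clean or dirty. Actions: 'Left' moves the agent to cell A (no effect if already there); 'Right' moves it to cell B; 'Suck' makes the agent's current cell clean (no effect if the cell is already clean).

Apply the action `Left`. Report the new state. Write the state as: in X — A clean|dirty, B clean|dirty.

in A — A dirty, B clean

start: in A — A dirty, B clean
1) do Left; now in A — A dirty, B clean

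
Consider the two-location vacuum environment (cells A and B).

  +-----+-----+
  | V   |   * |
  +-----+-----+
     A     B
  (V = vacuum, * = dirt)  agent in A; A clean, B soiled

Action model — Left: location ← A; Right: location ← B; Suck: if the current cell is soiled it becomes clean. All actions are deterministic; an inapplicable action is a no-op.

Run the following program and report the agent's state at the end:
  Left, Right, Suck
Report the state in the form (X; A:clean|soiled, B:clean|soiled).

1) do Left; now (A; A:clean, B:soiled)
2) do Right; now (B; A:clean, B:soiled)
3) do Suck; now (B; A:clean, B:clean)

(B; A:clean, B:clean)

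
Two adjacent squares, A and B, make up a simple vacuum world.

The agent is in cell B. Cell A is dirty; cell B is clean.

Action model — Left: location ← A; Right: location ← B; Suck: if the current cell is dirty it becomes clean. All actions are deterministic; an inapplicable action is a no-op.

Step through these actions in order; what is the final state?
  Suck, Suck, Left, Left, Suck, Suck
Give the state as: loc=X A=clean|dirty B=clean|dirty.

1. Suck → loc=B A=dirty B=clean
2. Suck → loc=B A=dirty B=clean
3. Left → loc=A A=dirty B=clean
4. Left → loc=A A=dirty B=clean
5. Suck → loc=A A=clean B=clean
6. Suck → loc=A A=clean B=clean

loc=A A=clean B=clean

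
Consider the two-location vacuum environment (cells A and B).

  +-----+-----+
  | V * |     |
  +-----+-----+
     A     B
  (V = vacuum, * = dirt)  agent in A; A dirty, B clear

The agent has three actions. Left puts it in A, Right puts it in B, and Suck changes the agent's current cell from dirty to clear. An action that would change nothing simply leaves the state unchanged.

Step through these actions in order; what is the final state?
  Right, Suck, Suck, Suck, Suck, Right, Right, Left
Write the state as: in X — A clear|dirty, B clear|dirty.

1. Right → in B — A dirty, B clear
2. Suck → in B — A dirty, B clear
3. Suck → in B — A dirty, B clear
4. Suck → in B — A dirty, B clear
5. Suck → in B — A dirty, B clear
6. Right → in B — A dirty, B clear
7. Right → in B — A dirty, B clear
8. Left → in A — A dirty, B clear

in A — A dirty, B clear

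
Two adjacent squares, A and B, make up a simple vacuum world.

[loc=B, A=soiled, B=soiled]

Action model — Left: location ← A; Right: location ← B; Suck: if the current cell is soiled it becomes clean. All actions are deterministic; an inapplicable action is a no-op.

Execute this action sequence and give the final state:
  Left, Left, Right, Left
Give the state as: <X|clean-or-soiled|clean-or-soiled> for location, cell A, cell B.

t=1 Left ⇒ <A|soiled|soiled>
t=2 Left ⇒ <A|soiled|soiled>
t=3 Right ⇒ <B|soiled|soiled>
t=4 Left ⇒ <A|soiled|soiled>

<A|soiled|soiled>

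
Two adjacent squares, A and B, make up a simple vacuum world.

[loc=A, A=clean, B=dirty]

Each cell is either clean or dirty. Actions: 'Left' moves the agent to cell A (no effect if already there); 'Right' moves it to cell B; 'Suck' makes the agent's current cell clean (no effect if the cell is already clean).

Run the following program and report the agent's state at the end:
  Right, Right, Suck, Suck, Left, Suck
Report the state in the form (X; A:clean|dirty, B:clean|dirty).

(A; A:clean, B:clean)

1. Right → (B; A:clean, B:dirty)
2. Right → (B; A:clean, B:dirty)
3. Suck → (B; A:clean, B:clean)
4. Suck → (B; A:clean, B:clean)
5. Left → (A; A:clean, B:clean)
6. Suck → (A; A:clean, B:clean)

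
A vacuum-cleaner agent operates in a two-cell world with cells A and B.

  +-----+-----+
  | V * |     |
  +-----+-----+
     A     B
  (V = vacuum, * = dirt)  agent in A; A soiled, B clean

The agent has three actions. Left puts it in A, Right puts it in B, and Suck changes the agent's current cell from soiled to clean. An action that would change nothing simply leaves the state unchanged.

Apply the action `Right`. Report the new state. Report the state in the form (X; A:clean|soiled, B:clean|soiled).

(B; A:soiled, B:clean)

start: (A; A:soiled, B:clean)
Right (#1): (B; A:soiled, B:clean)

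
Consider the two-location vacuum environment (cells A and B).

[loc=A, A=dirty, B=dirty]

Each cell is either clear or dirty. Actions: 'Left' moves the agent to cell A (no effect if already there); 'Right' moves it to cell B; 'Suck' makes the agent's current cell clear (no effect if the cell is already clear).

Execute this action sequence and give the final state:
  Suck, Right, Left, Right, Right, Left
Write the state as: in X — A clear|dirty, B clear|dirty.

in A — A clear, B dirty

1) do Suck; now in A — A clear, B dirty
2) do Right; now in B — A clear, B dirty
3) do Left; now in A — A clear, B dirty
4) do Right; now in B — A clear, B dirty
5) do Right; now in B — A clear, B dirty
6) do Left; now in A — A clear, B dirty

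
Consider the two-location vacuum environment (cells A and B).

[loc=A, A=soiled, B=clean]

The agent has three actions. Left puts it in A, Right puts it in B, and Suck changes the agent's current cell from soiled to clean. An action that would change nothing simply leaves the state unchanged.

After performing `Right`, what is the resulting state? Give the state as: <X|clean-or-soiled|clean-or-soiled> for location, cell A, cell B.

<B|soiled|clean>

start: <A|soiled|clean>
step 1/1 (Right): <B|soiled|clean>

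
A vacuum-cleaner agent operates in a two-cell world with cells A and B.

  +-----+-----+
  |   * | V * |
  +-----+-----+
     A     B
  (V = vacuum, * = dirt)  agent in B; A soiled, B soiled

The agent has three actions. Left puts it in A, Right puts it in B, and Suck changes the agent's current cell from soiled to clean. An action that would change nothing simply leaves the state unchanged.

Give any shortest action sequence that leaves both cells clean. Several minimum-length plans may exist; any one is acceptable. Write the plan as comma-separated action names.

Suck, Left, Suck

t=1 Suck ⇒ loc=B A=soiled B=clean
t=2 Left ⇒ loc=A A=soiled B=clean
t=3 Suck ⇒ loc=A A=clean B=clean
min 3: Suck B + move + Suck A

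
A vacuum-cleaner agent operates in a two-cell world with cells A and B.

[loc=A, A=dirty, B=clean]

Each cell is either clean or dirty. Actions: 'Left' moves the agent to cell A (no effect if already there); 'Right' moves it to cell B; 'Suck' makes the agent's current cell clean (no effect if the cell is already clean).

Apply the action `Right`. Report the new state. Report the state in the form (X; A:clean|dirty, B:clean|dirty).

(B; A:dirty, B:clean)

start: (A; A:dirty, B:clean)
1. Right → (B; A:dirty, B:clean)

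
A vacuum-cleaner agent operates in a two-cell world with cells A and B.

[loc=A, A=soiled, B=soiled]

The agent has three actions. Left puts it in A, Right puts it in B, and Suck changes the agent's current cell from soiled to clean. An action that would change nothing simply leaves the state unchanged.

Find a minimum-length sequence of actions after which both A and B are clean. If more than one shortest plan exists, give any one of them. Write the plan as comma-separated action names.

[1] after Suck: (A; A:clean, B:soiled)
[2] after Right: (B; A:clean, B:soiled)
[3] after Suck: (B; A:clean, B:clean)
min 3: Suck A + move + Suck B

Suck, Right, Suck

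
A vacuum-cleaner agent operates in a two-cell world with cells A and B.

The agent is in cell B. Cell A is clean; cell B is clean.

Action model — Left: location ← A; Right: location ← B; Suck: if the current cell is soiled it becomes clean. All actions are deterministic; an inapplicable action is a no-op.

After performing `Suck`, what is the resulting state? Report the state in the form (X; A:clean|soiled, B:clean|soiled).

start: (B; A:clean, B:clean)
1) do Suck; now (B; A:clean, B:clean)

(B; A:clean, B:clean)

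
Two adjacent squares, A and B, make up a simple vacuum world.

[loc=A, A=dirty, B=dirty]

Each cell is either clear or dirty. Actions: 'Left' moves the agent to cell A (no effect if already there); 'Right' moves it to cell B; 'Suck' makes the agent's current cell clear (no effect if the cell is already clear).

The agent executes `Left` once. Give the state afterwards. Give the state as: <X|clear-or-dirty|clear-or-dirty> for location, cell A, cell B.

start: <A|dirty|dirty>
1. Left → <A|dirty|dirty>

<A|dirty|dirty>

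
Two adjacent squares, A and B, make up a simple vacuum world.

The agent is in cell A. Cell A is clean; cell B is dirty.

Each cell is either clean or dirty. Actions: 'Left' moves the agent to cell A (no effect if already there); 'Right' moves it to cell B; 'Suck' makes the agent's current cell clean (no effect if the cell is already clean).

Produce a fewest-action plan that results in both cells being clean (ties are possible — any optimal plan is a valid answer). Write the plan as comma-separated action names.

Right, Suck

t=1 Right ⇒ loc=B A=clean B=dirty
t=2 Suck ⇒ loc=B A=clean B=clean
min 2: go B then Suck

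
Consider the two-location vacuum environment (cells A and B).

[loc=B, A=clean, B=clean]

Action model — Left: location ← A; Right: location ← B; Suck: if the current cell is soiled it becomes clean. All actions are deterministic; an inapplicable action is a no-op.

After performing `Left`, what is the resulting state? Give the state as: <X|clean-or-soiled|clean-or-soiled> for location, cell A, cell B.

start: <B|clean|clean>
t=1 Left ⇒ <A|clean|clean>

<A|clean|clean>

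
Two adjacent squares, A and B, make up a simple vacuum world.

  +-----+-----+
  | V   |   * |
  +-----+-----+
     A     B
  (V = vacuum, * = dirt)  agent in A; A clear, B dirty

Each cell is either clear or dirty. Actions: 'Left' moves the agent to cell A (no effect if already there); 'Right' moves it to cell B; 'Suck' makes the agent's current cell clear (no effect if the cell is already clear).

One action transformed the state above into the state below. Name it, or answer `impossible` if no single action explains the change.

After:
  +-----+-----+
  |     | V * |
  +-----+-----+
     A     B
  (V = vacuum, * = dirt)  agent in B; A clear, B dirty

try  Left: (A; A:clear, B:dirty)
try Right: (B; A:clear, B:dirty)  ← match
try  Suck: (A; A:clear, B:dirty)

Right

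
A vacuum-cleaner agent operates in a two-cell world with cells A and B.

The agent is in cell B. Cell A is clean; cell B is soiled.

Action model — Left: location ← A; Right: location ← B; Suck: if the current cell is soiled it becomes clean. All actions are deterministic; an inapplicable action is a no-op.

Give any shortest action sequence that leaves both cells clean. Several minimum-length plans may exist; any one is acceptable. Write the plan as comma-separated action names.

[1] after Suck: in B — A clean, B clean
min 1: B is soiled, one Suck

Suck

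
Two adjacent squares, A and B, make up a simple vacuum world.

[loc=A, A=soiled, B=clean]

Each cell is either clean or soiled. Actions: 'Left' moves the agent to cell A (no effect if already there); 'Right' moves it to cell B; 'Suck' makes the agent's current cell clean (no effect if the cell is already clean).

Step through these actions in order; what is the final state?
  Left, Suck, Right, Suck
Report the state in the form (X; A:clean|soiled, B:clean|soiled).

1) do Left; now (A; A:soiled, B:clean)
2) do Suck; now (A; A:clean, B:clean)
3) do Right; now (B; A:clean, B:clean)
4) do Suck; now (B; A:clean, B:clean)

(B; A:clean, B:clean)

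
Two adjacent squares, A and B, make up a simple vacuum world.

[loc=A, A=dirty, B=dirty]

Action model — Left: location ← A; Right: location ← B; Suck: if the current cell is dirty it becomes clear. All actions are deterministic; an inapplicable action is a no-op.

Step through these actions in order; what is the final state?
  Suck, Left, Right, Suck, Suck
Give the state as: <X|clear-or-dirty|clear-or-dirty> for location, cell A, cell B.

<B|clear|clear>

step 1/5 (Suck): <A|clear|dirty>
step 2/5 (Left): <A|clear|dirty>
step 3/5 (Right): <B|clear|dirty>
step 4/5 (Suck): <B|clear|clear>
step 5/5 (Suck): <B|clear|clear>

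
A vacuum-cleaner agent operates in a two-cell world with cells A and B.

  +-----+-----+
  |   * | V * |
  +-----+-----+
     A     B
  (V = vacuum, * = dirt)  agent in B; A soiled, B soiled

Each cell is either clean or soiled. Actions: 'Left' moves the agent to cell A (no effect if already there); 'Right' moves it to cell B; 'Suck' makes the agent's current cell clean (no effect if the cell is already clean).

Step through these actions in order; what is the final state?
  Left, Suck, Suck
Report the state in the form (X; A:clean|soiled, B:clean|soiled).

1. Left → (A; A:soiled, B:soiled)
2. Suck → (A; A:clean, B:soiled)
3. Suck → (A; A:clean, B:soiled)

(A; A:clean, B:soiled)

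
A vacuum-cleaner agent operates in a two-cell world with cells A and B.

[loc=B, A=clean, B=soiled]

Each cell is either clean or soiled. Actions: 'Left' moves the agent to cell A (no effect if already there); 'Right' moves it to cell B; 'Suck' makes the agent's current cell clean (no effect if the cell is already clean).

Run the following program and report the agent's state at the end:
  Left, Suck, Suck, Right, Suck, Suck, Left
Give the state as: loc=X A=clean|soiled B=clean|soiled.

1) do Left; now loc=A A=clean B=soiled
2) do Suck; now loc=A A=clean B=soiled
3) do Suck; now loc=A A=clean B=soiled
4) do Right; now loc=B A=clean B=soiled
5) do Suck; now loc=B A=clean B=clean
6) do Suck; now loc=B A=clean B=clean
7) do Left; now loc=A A=clean B=clean

loc=A A=clean B=clean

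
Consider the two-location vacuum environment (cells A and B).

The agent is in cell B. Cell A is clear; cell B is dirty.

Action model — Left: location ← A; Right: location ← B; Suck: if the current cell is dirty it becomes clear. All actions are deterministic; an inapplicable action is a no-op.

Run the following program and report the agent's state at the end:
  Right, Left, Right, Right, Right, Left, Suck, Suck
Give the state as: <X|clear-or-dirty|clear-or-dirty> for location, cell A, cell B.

<A|clear|dirty>

t=1 Right ⇒ <B|clear|dirty>
t=2 Left ⇒ <A|clear|dirty>
t=3 Right ⇒ <B|clear|dirty>
t=4 Right ⇒ <B|clear|dirty>
t=5 Right ⇒ <B|clear|dirty>
t=6 Left ⇒ <A|clear|dirty>
t=7 Suck ⇒ <A|clear|dirty>
t=8 Suck ⇒ <A|clear|dirty>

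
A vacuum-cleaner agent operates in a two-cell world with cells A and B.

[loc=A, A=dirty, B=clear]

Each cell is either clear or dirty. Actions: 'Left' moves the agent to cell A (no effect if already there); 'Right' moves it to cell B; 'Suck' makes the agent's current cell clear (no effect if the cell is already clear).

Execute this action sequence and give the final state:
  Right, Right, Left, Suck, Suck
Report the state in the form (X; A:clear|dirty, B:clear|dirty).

t=1 Right ⇒ (B; A:dirty, B:clear)
t=2 Right ⇒ (B; A:dirty, B:clear)
t=3 Left ⇒ (A; A:dirty, B:clear)
t=4 Suck ⇒ (A; A:clear, B:clear)
t=5 Suck ⇒ (A; A:clear, B:clear)

(A; A:clear, B:clear)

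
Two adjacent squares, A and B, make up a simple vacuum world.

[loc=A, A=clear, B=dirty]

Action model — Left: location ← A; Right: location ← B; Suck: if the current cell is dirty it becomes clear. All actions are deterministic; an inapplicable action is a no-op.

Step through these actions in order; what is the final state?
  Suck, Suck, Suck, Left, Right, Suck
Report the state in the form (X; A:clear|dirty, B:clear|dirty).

(B; A:clear, B:clear)

Suck (#1): (A; A:clear, B:dirty)
Suck (#2): (A; A:clear, B:dirty)
Suck (#3): (A; A:clear, B:dirty)
Left (#4): (A; A:clear, B:dirty)
Right (#5): (B; A:clear, B:dirty)
Suck (#6): (B; A:clear, B:clear)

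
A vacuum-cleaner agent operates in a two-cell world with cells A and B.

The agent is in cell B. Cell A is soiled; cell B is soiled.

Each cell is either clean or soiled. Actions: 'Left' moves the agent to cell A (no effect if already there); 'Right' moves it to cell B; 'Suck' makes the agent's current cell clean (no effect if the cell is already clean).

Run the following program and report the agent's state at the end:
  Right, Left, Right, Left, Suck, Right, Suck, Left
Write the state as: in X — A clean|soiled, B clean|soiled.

in A — A clean, B clean

[1] after Right: in B — A soiled, B soiled
[2] after Left: in A — A soiled, B soiled
[3] after Right: in B — A soiled, B soiled
[4] after Left: in A — A soiled, B soiled
[5] after Suck: in A — A clean, B soiled
[6] after Right: in B — A clean, B soiled
[7] after Suck: in B — A clean, B clean
[8] after Left: in A — A clean, B clean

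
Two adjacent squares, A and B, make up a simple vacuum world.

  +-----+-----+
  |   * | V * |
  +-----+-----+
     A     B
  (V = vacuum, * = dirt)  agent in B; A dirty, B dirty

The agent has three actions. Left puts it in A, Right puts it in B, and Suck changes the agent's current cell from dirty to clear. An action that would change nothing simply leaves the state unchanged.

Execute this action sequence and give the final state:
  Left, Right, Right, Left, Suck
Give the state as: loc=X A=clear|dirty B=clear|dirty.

loc=A A=clear B=dirty

step 1/5 (Left): loc=A A=dirty B=dirty
step 2/5 (Right): loc=B A=dirty B=dirty
step 3/5 (Right): loc=B A=dirty B=dirty
step 4/5 (Left): loc=A A=dirty B=dirty
step 5/5 (Suck): loc=A A=clear B=dirty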